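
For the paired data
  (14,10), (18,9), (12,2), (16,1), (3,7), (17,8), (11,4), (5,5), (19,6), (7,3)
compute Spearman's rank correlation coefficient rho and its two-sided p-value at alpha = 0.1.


Step 1: Rank x and y separately (midranks; no ties here).
rank(x): 14->6, 18->9, 12->5, 16->7, 3->1, 17->8, 11->4, 5->2, 19->10, 7->3
rank(y): 10->10, 9->9, 2->2, 1->1, 7->7, 8->8, 4->4, 5->5, 6->6, 3->3
Step 2: d_i = R_x(i) - R_y(i); compute d_i^2.
  (6-10)^2=16, (9-9)^2=0, (5-2)^2=9, (7-1)^2=36, (1-7)^2=36, (8-8)^2=0, (4-4)^2=0, (2-5)^2=9, (10-6)^2=16, (3-3)^2=0
sum(d^2) = 122.
Step 3: rho = 1 - 6*122 / (10*(10^2 - 1)) = 1 - 732/990 = 0.260606.
Step 4: Under H0, t = rho * sqrt((n-2)/(1-rho^2)) = 0.7635 ~ t(8).
Step 5: Two-sided p-value from the t-distribution with 8 df = 0.467089.
Step 6: alpha = 0.1. fail to reject H0.

rho = 0.2606, p = 0.467089, fail to reject H0 at alpha = 0.1.


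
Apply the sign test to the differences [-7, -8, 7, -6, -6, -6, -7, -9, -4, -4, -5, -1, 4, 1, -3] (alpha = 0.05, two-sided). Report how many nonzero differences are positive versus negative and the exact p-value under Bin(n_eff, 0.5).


Step 1: Discard zero differences. Original n = 15; n_eff = number of nonzero differences = 15.
Nonzero differences (with sign): -7, -8, +7, -6, -6, -6, -7, -9, -4, -4, -5, -1, +4, +1, -3
Step 2: Count signs: positive = 3, negative = 12.
Step 3: Under H0: P(positive) = 0.5, so the number of positives S ~ Bin(15, 0.5).
Step 4: Two-sided exact p-value = sum of Bin(15,0.5) probabilities at or below the observed probability = 0.035156.
Step 5: alpha = 0.05. reject H0.

n_eff = 15, pos = 3, neg = 12, p = 0.035156, reject H0.


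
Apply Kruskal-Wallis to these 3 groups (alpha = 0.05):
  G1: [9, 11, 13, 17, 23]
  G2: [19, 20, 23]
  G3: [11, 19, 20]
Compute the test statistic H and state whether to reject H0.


Step 1: Combine all N = 11 observations and assign midranks.
sorted (value, group, rank): (9,G1,1), (11,G1,2.5), (11,G3,2.5), (13,G1,4), (17,G1,5), (19,G2,6.5), (19,G3,6.5), (20,G2,8.5), (20,G3,8.5), (23,G1,10.5), (23,G2,10.5)
Step 2: Sum ranks within each group.
R_1 = 23 (n_1 = 5)
R_2 = 25.5 (n_2 = 3)
R_3 = 17.5 (n_3 = 3)
Step 3: H = 12/(N(N+1)) * sum(R_i^2/n_i) - 3(N+1)
     = 12/(11*12) * (23^2/5 + 25.5^2/3 + 17.5^2/3) - 3*12
     = 0.090909 * 424.633 - 36
     = 2.603030.
Step 4: Ties present; correction factor C = 1 - 24/(11^3 - 11) = 0.981818. Corrected H = 2.603030 / 0.981818 = 2.651235.
Step 5: Under H0, H ~ chi^2(2); p-value = 0.265639.
Step 6: alpha = 0.05. fail to reject H0.

H = 2.6512, df = 2, p = 0.265639, fail to reject H0.


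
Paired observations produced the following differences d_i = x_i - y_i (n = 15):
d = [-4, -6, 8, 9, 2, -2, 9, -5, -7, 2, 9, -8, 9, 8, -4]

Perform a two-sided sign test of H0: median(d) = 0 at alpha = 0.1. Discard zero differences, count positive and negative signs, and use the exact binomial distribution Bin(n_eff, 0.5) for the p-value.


Step 1: Discard zero differences. Original n = 15; n_eff = number of nonzero differences = 15.
Nonzero differences (with sign): -4, -6, +8, +9, +2, -2, +9, -5, -7, +2, +9, -8, +9, +8, -4
Step 2: Count signs: positive = 8, negative = 7.
Step 3: Under H0: P(positive) = 0.5, so the number of positives S ~ Bin(15, 0.5).
Step 4: Two-sided exact p-value = sum of Bin(15,0.5) probabilities at or below the observed probability = 1.000000.
Step 5: alpha = 0.1. fail to reject H0.

n_eff = 15, pos = 8, neg = 7, p = 1.000000, fail to reject H0.


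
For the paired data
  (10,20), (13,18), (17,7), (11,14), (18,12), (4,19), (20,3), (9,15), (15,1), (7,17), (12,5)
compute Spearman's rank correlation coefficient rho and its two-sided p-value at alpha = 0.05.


Step 1: Rank x and y separately (midranks; no ties here).
rank(x): 10->4, 13->7, 17->9, 11->5, 18->10, 4->1, 20->11, 9->3, 15->8, 7->2, 12->6
rank(y): 20->11, 18->9, 7->4, 14->6, 12->5, 19->10, 3->2, 15->7, 1->1, 17->8, 5->3
Step 2: d_i = R_x(i) - R_y(i); compute d_i^2.
  (4-11)^2=49, (7-9)^2=4, (9-4)^2=25, (5-6)^2=1, (10-5)^2=25, (1-10)^2=81, (11-2)^2=81, (3-7)^2=16, (8-1)^2=49, (2-8)^2=36, (6-3)^2=9
sum(d^2) = 376.
Step 3: rho = 1 - 6*376 / (11*(11^2 - 1)) = 1 - 2256/1320 = -0.709091.
Step 4: Under H0, t = rho * sqrt((n-2)/(1-rho^2)) = -3.0169 ~ t(9).
Step 5: Two-sided p-value from the t-distribution with 9 df = 0.014552.
Step 6: alpha = 0.05. reject H0.

rho = -0.7091, p = 0.014552, reject H0 at alpha = 0.05.


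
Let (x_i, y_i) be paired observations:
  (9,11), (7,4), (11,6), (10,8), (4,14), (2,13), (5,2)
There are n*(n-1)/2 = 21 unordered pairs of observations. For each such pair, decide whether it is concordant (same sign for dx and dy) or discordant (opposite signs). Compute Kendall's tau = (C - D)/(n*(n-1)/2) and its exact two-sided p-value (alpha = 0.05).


Step 1: Enumerate the 21 unordered pairs (i,j) with i<j and classify each by sign(x_j-x_i) * sign(y_j-y_i).
  (1,2):dx=-2,dy=-7->C; (1,3):dx=+2,dy=-5->D; (1,4):dx=+1,dy=-3->D; (1,5):dx=-5,dy=+3->D
  (1,6):dx=-7,dy=+2->D; (1,7):dx=-4,dy=-9->C; (2,3):dx=+4,dy=+2->C; (2,4):dx=+3,dy=+4->C
  (2,5):dx=-3,dy=+10->D; (2,6):dx=-5,dy=+9->D; (2,7):dx=-2,dy=-2->C; (3,4):dx=-1,dy=+2->D
  (3,5):dx=-7,dy=+8->D; (3,6):dx=-9,dy=+7->D; (3,7):dx=-6,dy=-4->C; (4,5):dx=-6,dy=+6->D
  (4,6):dx=-8,dy=+5->D; (4,7):dx=-5,dy=-6->C; (5,6):dx=-2,dy=-1->C; (5,7):dx=+1,dy=-12->D
  (6,7):dx=+3,dy=-11->D
Step 2: C = 8, D = 13, total pairs = 21.
Step 3: tau = (C - D)/(n(n-1)/2) = (8 - 13)/21 = -0.238095.
Step 4: Exact two-sided p-value (enumerate n! = 5040 permutations of y under H0): p = 0.561905.
Step 5: alpha = 0.05. fail to reject H0.

tau_b = -0.2381 (C=8, D=13), p = 0.561905, fail to reject H0.


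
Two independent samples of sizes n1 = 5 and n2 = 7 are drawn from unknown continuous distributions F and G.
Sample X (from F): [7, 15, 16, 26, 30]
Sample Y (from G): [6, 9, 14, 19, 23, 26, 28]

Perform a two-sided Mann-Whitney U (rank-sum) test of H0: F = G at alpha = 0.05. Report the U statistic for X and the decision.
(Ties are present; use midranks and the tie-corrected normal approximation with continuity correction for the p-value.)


Step 1: Combine and sort all 12 observations; assign midranks.
sorted (value, group): (6,Y), (7,X), (9,Y), (14,Y), (15,X), (16,X), (19,Y), (23,Y), (26,X), (26,Y), (28,Y), (30,X)
ranks: 6->1, 7->2, 9->3, 14->4, 15->5, 16->6, 19->7, 23->8, 26->9.5, 26->9.5, 28->11, 30->12
Step 2: Rank sum for X: R1 = 2 + 5 + 6 + 9.5 + 12 = 34.5.
Step 3: U_X = R1 - n1(n1+1)/2 = 34.5 - 5*6/2 = 34.5 - 15 = 19.5.
       U_Y = n1*n2 - U_X = 35 - 19.5 = 15.5.
Step 4: Ties are present, so use the tie-corrected normal approximation (with continuity correction) for the p-value.
Step 5: p-value = 0.807210; compare to alpha = 0.05. fail to reject H0.

U_X = 19.5, p = 0.807210, fail to reject H0 at alpha = 0.05.


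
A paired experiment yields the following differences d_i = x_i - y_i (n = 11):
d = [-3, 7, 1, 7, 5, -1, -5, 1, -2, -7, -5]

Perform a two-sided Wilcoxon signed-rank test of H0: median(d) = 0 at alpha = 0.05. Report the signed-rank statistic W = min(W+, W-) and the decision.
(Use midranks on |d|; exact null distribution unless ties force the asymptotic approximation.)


Step 1: Drop any zero differences (none here) and take |d_i|.
|d| = [3, 7, 1, 7, 5, 1, 5, 1, 2, 7, 5]
Step 2: Midrank |d_i| (ties get averaged ranks).
ranks: |3|->5, |7|->10, |1|->2, |7|->10, |5|->7, |1|->2, |5|->7, |1|->2, |2|->4, |7|->10, |5|->7
Step 3: Attach original signs; sum ranks with positive sign and with negative sign.
W+ = 10 + 2 + 10 + 7 + 2 = 31
W- = 5 + 2 + 7 + 4 + 10 + 7 = 35
(Check: W+ + W- = 66 should equal n(n+1)/2 = 66.)
Step 4: Test statistic W = min(W+, W-) = 31.
Step 5: Ties in |d|, so use the tie-corrected normal approximation.
        E[W] = n(n+1)/4 = 11*12/4 = 33.
        Tie groups: |d|=1 (t=3), |d|=5 (t=3), |d|=7 (t=3); sum(t^3 - t) = 72.
        Var[W] = n(n+1)(2n+1)/24 - sum(t^3-t)/48 = 3036/24 - 72/48 = 125.
        z = (W - E[W]) / sqrt(Var[W]) = (31 - 33) / 11.1803 = -0.1789.
        Two-sided p = 2*Phi(z) = 0.858028.
Step 6: alpha = 0.05. fail to reject H0.

W+ = 31, W- = 35, W = min = 31, p = 0.858028, fail to reject H0.


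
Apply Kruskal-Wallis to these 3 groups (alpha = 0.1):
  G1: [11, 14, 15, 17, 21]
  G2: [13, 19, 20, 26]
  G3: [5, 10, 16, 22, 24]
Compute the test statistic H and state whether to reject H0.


Step 1: Combine all N = 14 observations and assign midranks.
sorted (value, group, rank): (5,G3,1), (10,G3,2), (11,G1,3), (13,G2,4), (14,G1,5), (15,G1,6), (16,G3,7), (17,G1,8), (19,G2,9), (20,G2,10), (21,G1,11), (22,G3,12), (24,G3,13), (26,G2,14)
Step 2: Sum ranks within each group.
R_1 = 33 (n_1 = 5)
R_2 = 37 (n_2 = 4)
R_3 = 35 (n_3 = 5)
Step 3: H = 12/(N(N+1)) * sum(R_i^2/n_i) - 3(N+1)
     = 12/(14*15) * (33^2/5 + 37^2/4 + 35^2/5) - 3*15
     = 0.057143 * 805.05 - 45
     = 1.002857.
Step 4: No ties, so H is used without correction.
Step 5: Under H0, H ~ chi^2(2); p-value = 0.605665.
Step 6: alpha = 0.1. fail to reject H0.

H = 1.0029, df = 2, p = 0.605665, fail to reject H0.


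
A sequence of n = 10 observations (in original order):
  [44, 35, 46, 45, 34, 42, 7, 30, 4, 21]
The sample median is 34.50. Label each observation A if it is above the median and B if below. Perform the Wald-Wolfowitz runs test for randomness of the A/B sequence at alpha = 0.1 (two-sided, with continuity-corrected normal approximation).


Step 1: Compute median = 34.50; label A = above, B = below.
Labels in order: AAAABABBBB  (n_A = 5, n_B = 5)
Step 2: Count runs R = 4.
Step 3: Under H0 (random ordering), E[R] = 2*n_A*n_B/(n_A+n_B) + 1 = 2*5*5/10 + 1 = 6.0000.
        Var[R] = 2*n_A*n_B*(2*n_A*n_B - n_A - n_B) / ((n_A+n_B)^2 * (n_A+n_B-1)) = 2000/900 = 2.2222.
        SD[R] = 1.4907.
Step 4: Continuity-corrected z = (R + 0.5 - E[R]) / SD[R] = (4 + 0.5 - 6.0000) / 1.4907 = -1.0062.
Step 5: Two-sided p-value via normal approximation = 2*(1 - Phi(|z|)) = 0.314305.
Step 6: alpha = 0.1. fail to reject H0.

R = 4, z = -1.0062, p = 0.314305, fail to reject H0.


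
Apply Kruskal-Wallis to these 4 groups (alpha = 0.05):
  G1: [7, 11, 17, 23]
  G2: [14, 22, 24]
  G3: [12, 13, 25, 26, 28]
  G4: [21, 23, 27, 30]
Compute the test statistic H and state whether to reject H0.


Step 1: Combine all N = 16 observations and assign midranks.
sorted (value, group, rank): (7,G1,1), (11,G1,2), (12,G3,3), (13,G3,4), (14,G2,5), (17,G1,6), (21,G4,7), (22,G2,8), (23,G1,9.5), (23,G4,9.5), (24,G2,11), (25,G3,12), (26,G3,13), (27,G4,14), (28,G3,15), (30,G4,16)
Step 2: Sum ranks within each group.
R_1 = 18.5 (n_1 = 4)
R_2 = 24 (n_2 = 3)
R_3 = 47 (n_3 = 5)
R_4 = 46.5 (n_4 = 4)
Step 3: H = 12/(N(N+1)) * sum(R_i^2/n_i) - 3(N+1)
     = 12/(16*17) * (18.5^2/4 + 24^2/3 + 47^2/5 + 46.5^2/4) - 3*17
     = 0.044118 * 1259.92 - 51
     = 4.584926.
Step 4: Ties present; correction factor C = 1 - 6/(16^3 - 16) = 0.998529. Corrected H = 4.584926 / 0.998529 = 4.591679.
Step 5: Under H0, H ~ chi^2(3); p-value = 0.204257.
Step 6: alpha = 0.05. fail to reject H0.

H = 4.5917, df = 3, p = 0.204257, fail to reject H0.


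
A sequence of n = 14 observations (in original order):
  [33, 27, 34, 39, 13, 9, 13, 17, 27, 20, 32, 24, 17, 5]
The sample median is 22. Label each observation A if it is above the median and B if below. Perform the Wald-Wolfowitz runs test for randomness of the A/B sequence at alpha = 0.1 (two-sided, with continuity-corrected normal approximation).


Step 1: Compute median = 22; label A = above, B = below.
Labels in order: AAAABBBBABAABB  (n_A = 7, n_B = 7)
Step 2: Count runs R = 6.
Step 3: Under H0 (random ordering), E[R] = 2*n_A*n_B/(n_A+n_B) + 1 = 2*7*7/14 + 1 = 8.0000.
        Var[R] = 2*n_A*n_B*(2*n_A*n_B - n_A - n_B) / ((n_A+n_B)^2 * (n_A+n_B-1)) = 8232/2548 = 3.2308.
        SD[R] = 1.7974.
Step 4: Continuity-corrected z = (R + 0.5 - E[R]) / SD[R] = (6 + 0.5 - 8.0000) / 1.7974 = -0.8345.
Step 5: Two-sided p-value via normal approximation = 2*(1 - Phi(|z|)) = 0.403986.
Step 6: alpha = 0.1. fail to reject H0.

R = 6, z = -0.8345, p = 0.403986, fail to reject H0.


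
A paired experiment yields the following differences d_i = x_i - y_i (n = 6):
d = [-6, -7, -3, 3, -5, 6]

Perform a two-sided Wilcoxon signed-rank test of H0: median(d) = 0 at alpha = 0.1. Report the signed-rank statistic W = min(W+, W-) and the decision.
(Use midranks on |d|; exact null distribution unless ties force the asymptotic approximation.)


Step 1: Drop any zero differences (none here) and take |d_i|.
|d| = [6, 7, 3, 3, 5, 6]
Step 2: Midrank |d_i| (ties get averaged ranks).
ranks: |6|->4.5, |7|->6, |3|->1.5, |3|->1.5, |5|->3, |6|->4.5
Step 3: Attach original signs; sum ranks with positive sign and with negative sign.
W+ = 1.5 + 4.5 = 6
W- = 4.5 + 6 + 1.5 + 3 = 15
(Check: W+ + W- = 21 should equal n(n+1)/2 = 21.)
Step 4: Test statistic W = min(W+, W-) = 6.
Step 5: Ties in |d|, so use the tie-corrected normal approximation.
        E[W] = n(n+1)/4 = 6*7/4 = 10.5.
        Tie groups: |d|=3 (t=2), |d|=6 (t=2); sum(t^3 - t) = 12.
        Var[W] = n(n+1)(2n+1)/24 - sum(t^3-t)/48 = 546/24 - 12/48 = 22.5.
        z = (W - E[W]) / sqrt(Var[W]) = (6 - 10.5) / 4.7434 = -0.9487.
        Two-sided p = 2*Phi(z) = 0.342782.
Step 6: alpha = 0.1. fail to reject H0.

W+ = 6, W- = 15, W = min = 6, p = 0.342782, fail to reject H0.


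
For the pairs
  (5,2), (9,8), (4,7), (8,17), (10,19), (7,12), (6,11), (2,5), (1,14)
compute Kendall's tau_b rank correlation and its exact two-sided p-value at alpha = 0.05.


Step 1: Enumerate the 36 unordered pairs (i,j) with i<j and classify each by sign(x_j-x_i) * sign(y_j-y_i).
  (1,2):dx=+4,dy=+6->C; (1,3):dx=-1,dy=+5->D; (1,4):dx=+3,dy=+15->C; (1,5):dx=+5,dy=+17->C
  (1,6):dx=+2,dy=+10->C; (1,7):dx=+1,dy=+9->C; (1,8):dx=-3,dy=+3->D; (1,9):dx=-4,dy=+12->D
  (2,3):dx=-5,dy=-1->C; (2,4):dx=-1,dy=+9->D; (2,5):dx=+1,dy=+11->C; (2,6):dx=-2,dy=+4->D
  (2,7):dx=-3,dy=+3->D; (2,8):dx=-7,dy=-3->C; (2,9):dx=-8,dy=+6->D; (3,4):dx=+4,dy=+10->C
  (3,5):dx=+6,dy=+12->C; (3,6):dx=+3,dy=+5->C; (3,7):dx=+2,dy=+4->C; (3,8):dx=-2,dy=-2->C
  (3,9):dx=-3,dy=+7->D; (4,5):dx=+2,dy=+2->C; (4,6):dx=-1,dy=-5->C; (4,7):dx=-2,dy=-6->C
  (4,8):dx=-6,dy=-12->C; (4,9):dx=-7,dy=-3->C; (5,6):dx=-3,dy=-7->C; (5,7):dx=-4,dy=-8->C
  (5,8):dx=-8,dy=-14->C; (5,9):dx=-9,dy=-5->C; (6,7):dx=-1,dy=-1->C; (6,8):dx=-5,dy=-7->C
  (6,9):dx=-6,dy=+2->D; (7,8):dx=-4,dy=-6->C; (7,9):dx=-5,dy=+3->D; (8,9):dx=-1,dy=+9->D
Step 2: C = 25, D = 11, total pairs = 36.
Step 3: tau = (C - D)/(n(n-1)/2) = (25 - 11)/36 = 0.388889.
Step 4: Exact two-sided p-value (enumerate n! = 362880 permutations of y under H0): p = 0.180181.
Step 5: alpha = 0.05. fail to reject H0.

tau_b = 0.3889 (C=25, D=11), p = 0.180181, fail to reject H0.


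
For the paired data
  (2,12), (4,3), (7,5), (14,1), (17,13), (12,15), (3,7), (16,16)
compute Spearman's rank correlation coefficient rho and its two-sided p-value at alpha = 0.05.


Step 1: Rank x and y separately (midranks; no ties here).
rank(x): 2->1, 4->3, 7->4, 14->6, 17->8, 12->5, 3->2, 16->7
rank(y): 12->5, 3->2, 5->3, 1->1, 13->6, 15->7, 7->4, 16->8
Step 2: d_i = R_x(i) - R_y(i); compute d_i^2.
  (1-5)^2=16, (3-2)^2=1, (4-3)^2=1, (6-1)^2=25, (8-6)^2=4, (5-7)^2=4, (2-4)^2=4, (7-8)^2=1
sum(d^2) = 56.
Step 3: rho = 1 - 6*56 / (8*(8^2 - 1)) = 1 - 336/504 = 0.333333.
Step 4: Under H0, t = rho * sqrt((n-2)/(1-rho^2)) = 0.8660 ~ t(6).
Step 5: Two-sided p-value from the t-distribution with 6 df = 0.419753.
Step 6: alpha = 0.05. fail to reject H0.

rho = 0.3333, p = 0.419753, fail to reject H0 at alpha = 0.05.


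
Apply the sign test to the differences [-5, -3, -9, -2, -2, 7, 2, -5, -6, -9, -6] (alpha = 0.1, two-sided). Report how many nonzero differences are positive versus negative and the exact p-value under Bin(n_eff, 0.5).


Step 1: Discard zero differences. Original n = 11; n_eff = number of nonzero differences = 11.
Nonzero differences (with sign): -5, -3, -9, -2, -2, +7, +2, -5, -6, -9, -6
Step 2: Count signs: positive = 2, negative = 9.
Step 3: Under H0: P(positive) = 0.5, so the number of positives S ~ Bin(11, 0.5).
Step 4: Two-sided exact p-value = sum of Bin(11,0.5) probabilities at or below the observed probability = 0.065430.
Step 5: alpha = 0.1. reject H0.

n_eff = 11, pos = 2, neg = 9, p = 0.065430, reject H0.


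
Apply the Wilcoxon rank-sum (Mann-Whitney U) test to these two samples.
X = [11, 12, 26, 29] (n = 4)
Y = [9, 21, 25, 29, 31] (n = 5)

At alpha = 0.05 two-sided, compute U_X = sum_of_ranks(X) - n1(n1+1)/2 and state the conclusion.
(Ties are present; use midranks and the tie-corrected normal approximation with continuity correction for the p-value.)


Step 1: Combine and sort all 9 observations; assign midranks.
sorted (value, group): (9,Y), (11,X), (12,X), (21,Y), (25,Y), (26,X), (29,X), (29,Y), (31,Y)
ranks: 9->1, 11->2, 12->3, 21->4, 25->5, 26->6, 29->7.5, 29->7.5, 31->9
Step 2: Rank sum for X: R1 = 2 + 3 + 6 + 7.5 = 18.5.
Step 3: U_X = R1 - n1(n1+1)/2 = 18.5 - 4*5/2 = 18.5 - 10 = 8.5.
       U_Y = n1*n2 - U_X = 20 - 8.5 = 11.5.
Step 4: Ties are present, so use the tie-corrected normal approximation (with continuity correction) for the p-value.
Step 5: p-value = 0.805701; compare to alpha = 0.05. fail to reject H0.

U_X = 8.5, p = 0.805701, fail to reject H0 at alpha = 0.05.


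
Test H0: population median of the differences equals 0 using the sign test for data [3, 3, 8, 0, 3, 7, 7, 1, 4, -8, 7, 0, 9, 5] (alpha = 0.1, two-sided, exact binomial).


Step 1: Discard zero differences. Original n = 14; n_eff = number of nonzero differences = 12.
Nonzero differences (with sign): +3, +3, +8, +3, +7, +7, +1, +4, -8, +7, +9, +5
Step 2: Count signs: positive = 11, negative = 1.
Step 3: Under H0: P(positive) = 0.5, so the number of positives S ~ Bin(12, 0.5).
Step 4: Two-sided exact p-value = sum of Bin(12,0.5) probabilities at or below the observed probability = 0.006348.
Step 5: alpha = 0.1. reject H0.

n_eff = 12, pos = 11, neg = 1, p = 0.006348, reject H0.


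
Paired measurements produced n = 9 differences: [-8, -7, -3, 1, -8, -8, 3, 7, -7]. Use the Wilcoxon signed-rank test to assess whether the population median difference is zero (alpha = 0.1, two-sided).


Step 1: Drop any zero differences (none here) and take |d_i|.
|d| = [8, 7, 3, 1, 8, 8, 3, 7, 7]
Step 2: Midrank |d_i| (ties get averaged ranks).
ranks: |8|->8, |7|->5, |3|->2.5, |1|->1, |8|->8, |8|->8, |3|->2.5, |7|->5, |7|->5
Step 3: Attach original signs; sum ranks with positive sign and with negative sign.
W+ = 1 + 2.5 + 5 = 8.5
W- = 8 + 5 + 2.5 + 8 + 8 + 5 = 36.5
(Check: W+ + W- = 45 should equal n(n+1)/2 = 45.)
Step 4: Test statistic W = min(W+, W-) = 8.5.
Step 5: Ties in |d|, so use the tie-corrected normal approximation.
        E[W] = n(n+1)/4 = 9*10/4 = 22.5.
        Tie groups: |d|=3 (t=2), |d|=7 (t=3), |d|=8 (t=3); sum(t^3 - t) = 54.
        Var[W] = n(n+1)(2n+1)/24 - sum(t^3-t)/48 = 1710/24 - 54/48 = 70.125.
        z = (W - E[W]) / sqrt(Var[W]) = (8.5 - 22.5) / 8.3741 = -1.6718.
        Two-sided p = 2*Phi(z) = 0.094558.
Step 6: alpha = 0.1. reject H0.

W+ = 8.5, W- = 36.5, W = min = 8.5, p = 0.094558, reject H0.


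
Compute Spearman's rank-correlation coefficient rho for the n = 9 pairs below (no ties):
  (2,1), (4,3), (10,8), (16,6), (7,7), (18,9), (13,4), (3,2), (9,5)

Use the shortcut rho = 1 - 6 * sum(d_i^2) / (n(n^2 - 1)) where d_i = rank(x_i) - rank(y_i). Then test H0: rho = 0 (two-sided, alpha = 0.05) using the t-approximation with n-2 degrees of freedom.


Step 1: Rank x and y separately (midranks; no ties here).
rank(x): 2->1, 4->3, 10->6, 16->8, 7->4, 18->9, 13->7, 3->2, 9->5
rank(y): 1->1, 3->3, 8->8, 6->6, 7->7, 9->9, 4->4, 2->2, 5->5
Step 2: d_i = R_x(i) - R_y(i); compute d_i^2.
  (1-1)^2=0, (3-3)^2=0, (6-8)^2=4, (8-6)^2=4, (4-7)^2=9, (9-9)^2=0, (7-4)^2=9, (2-2)^2=0, (5-5)^2=0
sum(d^2) = 26.
Step 3: rho = 1 - 6*26 / (9*(9^2 - 1)) = 1 - 156/720 = 0.783333.
Step 4: Under H0, t = rho * sqrt((n-2)/(1-rho^2)) = 3.3341 ~ t(7).
Step 5: Two-sided p-value from the t-distribution with 7 df = 0.012520.
Step 6: alpha = 0.05. reject H0.

rho = 0.7833, p = 0.012520, reject H0 at alpha = 0.05.


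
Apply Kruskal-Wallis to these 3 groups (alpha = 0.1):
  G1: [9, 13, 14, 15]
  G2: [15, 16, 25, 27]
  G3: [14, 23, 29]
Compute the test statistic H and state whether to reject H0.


Step 1: Combine all N = 11 observations and assign midranks.
sorted (value, group, rank): (9,G1,1), (13,G1,2), (14,G1,3.5), (14,G3,3.5), (15,G1,5.5), (15,G2,5.5), (16,G2,7), (23,G3,8), (25,G2,9), (27,G2,10), (29,G3,11)
Step 2: Sum ranks within each group.
R_1 = 12 (n_1 = 4)
R_2 = 31.5 (n_2 = 4)
R_3 = 22.5 (n_3 = 3)
Step 3: H = 12/(N(N+1)) * sum(R_i^2/n_i) - 3(N+1)
     = 12/(11*12) * (12^2/4 + 31.5^2/4 + 22.5^2/3) - 3*12
     = 0.090909 * 452.812 - 36
     = 5.164773.
Step 4: Ties present; correction factor C = 1 - 12/(11^3 - 11) = 0.990909. Corrected H = 5.164773 / 0.990909 = 5.212156.
Step 5: Under H0, H ~ chi^2(2); p-value = 0.073824.
Step 6: alpha = 0.1. reject H0.

H = 5.2122, df = 2, p = 0.073824, reject H0.


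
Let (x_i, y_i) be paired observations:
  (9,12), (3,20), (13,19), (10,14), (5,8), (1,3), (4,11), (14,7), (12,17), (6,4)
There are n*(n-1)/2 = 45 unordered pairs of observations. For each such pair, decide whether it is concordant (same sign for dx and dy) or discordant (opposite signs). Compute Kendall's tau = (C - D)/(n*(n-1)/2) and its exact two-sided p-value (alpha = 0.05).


Step 1: Enumerate the 45 unordered pairs (i,j) with i<j and classify each by sign(x_j-x_i) * sign(y_j-y_i).
  (1,2):dx=-6,dy=+8->D; (1,3):dx=+4,dy=+7->C; (1,4):dx=+1,dy=+2->C; (1,5):dx=-4,dy=-4->C
  (1,6):dx=-8,dy=-9->C; (1,7):dx=-5,dy=-1->C; (1,8):dx=+5,dy=-5->D; (1,9):dx=+3,dy=+5->C
  (1,10):dx=-3,dy=-8->C; (2,3):dx=+10,dy=-1->D; (2,4):dx=+7,dy=-6->D; (2,5):dx=+2,dy=-12->D
  (2,6):dx=-2,dy=-17->C; (2,7):dx=+1,dy=-9->D; (2,8):dx=+11,dy=-13->D; (2,9):dx=+9,dy=-3->D
  (2,10):dx=+3,dy=-16->D; (3,4):dx=-3,dy=-5->C; (3,5):dx=-8,dy=-11->C; (3,6):dx=-12,dy=-16->C
  (3,7):dx=-9,dy=-8->C; (3,8):dx=+1,dy=-12->D; (3,9):dx=-1,dy=-2->C; (3,10):dx=-7,dy=-15->C
  (4,5):dx=-5,dy=-6->C; (4,6):dx=-9,dy=-11->C; (4,7):dx=-6,dy=-3->C; (4,8):dx=+4,dy=-7->D
  (4,9):dx=+2,dy=+3->C; (4,10):dx=-4,dy=-10->C; (5,6):dx=-4,dy=-5->C; (5,7):dx=-1,dy=+3->D
  (5,8):dx=+9,dy=-1->D; (5,9):dx=+7,dy=+9->C; (5,10):dx=+1,dy=-4->D; (6,7):dx=+3,dy=+8->C
  (6,8):dx=+13,dy=+4->C; (6,9):dx=+11,dy=+14->C; (6,10):dx=+5,dy=+1->C; (7,8):dx=+10,dy=-4->D
  (7,9):dx=+8,dy=+6->C; (7,10):dx=+2,dy=-7->D; (8,9):dx=-2,dy=+10->D; (8,10):dx=-8,dy=-3->C
  (9,10):dx=-6,dy=-13->C
Step 2: C = 28, D = 17, total pairs = 45.
Step 3: tau = (C - D)/(n(n-1)/2) = (28 - 17)/45 = 0.244444.
Step 4: Exact two-sided p-value (enumerate n! = 3628800 permutations of y under H0): p = 0.380720.
Step 5: alpha = 0.05. fail to reject H0.

tau_b = 0.2444 (C=28, D=17), p = 0.380720, fail to reject H0.


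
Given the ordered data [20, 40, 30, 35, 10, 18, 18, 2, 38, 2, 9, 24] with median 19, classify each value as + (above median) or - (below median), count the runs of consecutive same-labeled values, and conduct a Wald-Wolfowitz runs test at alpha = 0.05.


Step 1: Compute median = 19; label A = above, B = below.
Labels in order: AAAABBBBABBA  (n_A = 6, n_B = 6)
Step 2: Count runs R = 5.
Step 3: Under H0 (random ordering), E[R] = 2*n_A*n_B/(n_A+n_B) + 1 = 2*6*6/12 + 1 = 7.0000.
        Var[R] = 2*n_A*n_B*(2*n_A*n_B - n_A - n_B) / ((n_A+n_B)^2 * (n_A+n_B-1)) = 4320/1584 = 2.7273.
        SD[R] = 1.6514.
Step 4: Continuity-corrected z = (R + 0.5 - E[R]) / SD[R] = (5 + 0.5 - 7.0000) / 1.6514 = -0.9083.
Step 5: Two-sided p-value via normal approximation = 2*(1 - Phi(|z|)) = 0.363722.
Step 6: alpha = 0.05. fail to reject H0.

R = 5, z = -0.9083, p = 0.363722, fail to reject H0.


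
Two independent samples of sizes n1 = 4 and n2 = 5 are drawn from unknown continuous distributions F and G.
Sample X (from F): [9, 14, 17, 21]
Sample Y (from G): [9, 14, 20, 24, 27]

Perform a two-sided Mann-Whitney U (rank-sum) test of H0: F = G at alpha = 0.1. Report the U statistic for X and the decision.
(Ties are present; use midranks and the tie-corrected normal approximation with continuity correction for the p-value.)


Step 1: Combine and sort all 9 observations; assign midranks.
sorted (value, group): (9,X), (9,Y), (14,X), (14,Y), (17,X), (20,Y), (21,X), (24,Y), (27,Y)
ranks: 9->1.5, 9->1.5, 14->3.5, 14->3.5, 17->5, 20->6, 21->7, 24->8, 27->9
Step 2: Rank sum for X: R1 = 1.5 + 3.5 + 5 + 7 = 17.
Step 3: U_X = R1 - n1(n1+1)/2 = 17 - 4*5/2 = 17 - 10 = 7.
       U_Y = n1*n2 - U_X = 20 - 7 = 13.
Step 4: Ties are present, so use the tie-corrected normal approximation (with continuity correction) for the p-value.
Step 5: p-value = 0.536878; compare to alpha = 0.1. fail to reject H0.

U_X = 7, p = 0.536878, fail to reject H0 at alpha = 0.1.


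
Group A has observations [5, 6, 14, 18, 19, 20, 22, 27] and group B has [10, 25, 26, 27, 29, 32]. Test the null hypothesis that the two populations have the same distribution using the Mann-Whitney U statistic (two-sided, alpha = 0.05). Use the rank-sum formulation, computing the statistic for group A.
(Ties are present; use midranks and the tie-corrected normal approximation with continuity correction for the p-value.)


Step 1: Combine and sort all 14 observations; assign midranks.
sorted (value, group): (5,X), (6,X), (10,Y), (14,X), (18,X), (19,X), (20,X), (22,X), (25,Y), (26,Y), (27,X), (27,Y), (29,Y), (32,Y)
ranks: 5->1, 6->2, 10->3, 14->4, 18->5, 19->6, 20->7, 22->8, 25->9, 26->10, 27->11.5, 27->11.5, 29->13, 32->14
Step 2: Rank sum for X: R1 = 1 + 2 + 4 + 5 + 6 + 7 + 8 + 11.5 = 44.5.
Step 3: U_X = R1 - n1(n1+1)/2 = 44.5 - 8*9/2 = 44.5 - 36 = 8.5.
       U_Y = n1*n2 - U_X = 48 - 8.5 = 39.5.
Step 4: Ties are present, so use the tie-corrected normal approximation (with continuity correction) for the p-value.
Step 5: p-value = 0.052547; compare to alpha = 0.05. fail to reject H0.

U_X = 8.5, p = 0.052547, fail to reject H0 at alpha = 0.05.


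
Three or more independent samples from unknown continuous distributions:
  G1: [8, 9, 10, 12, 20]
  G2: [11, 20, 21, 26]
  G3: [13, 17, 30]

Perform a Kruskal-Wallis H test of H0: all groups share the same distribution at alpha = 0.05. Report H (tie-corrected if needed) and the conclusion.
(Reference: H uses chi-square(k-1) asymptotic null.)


Step 1: Combine all N = 12 observations and assign midranks.
sorted (value, group, rank): (8,G1,1), (9,G1,2), (10,G1,3), (11,G2,4), (12,G1,5), (13,G3,6), (17,G3,7), (20,G1,8.5), (20,G2,8.5), (21,G2,10), (26,G2,11), (30,G3,12)
Step 2: Sum ranks within each group.
R_1 = 19.5 (n_1 = 5)
R_2 = 33.5 (n_2 = 4)
R_3 = 25 (n_3 = 3)
Step 3: H = 12/(N(N+1)) * sum(R_i^2/n_i) - 3(N+1)
     = 12/(12*13) * (19.5^2/5 + 33.5^2/4 + 25^2/3) - 3*13
     = 0.076923 * 564.946 - 39
     = 4.457372.
Step 4: Ties present; correction factor C = 1 - 6/(12^3 - 12) = 0.996503. Corrected H = 4.457372 / 0.996503 = 4.473012.
Step 5: Under H0, H ~ chi^2(2); p-value = 0.106831.
Step 6: alpha = 0.05. fail to reject H0.

H = 4.4730, df = 2, p = 0.106831, fail to reject H0.


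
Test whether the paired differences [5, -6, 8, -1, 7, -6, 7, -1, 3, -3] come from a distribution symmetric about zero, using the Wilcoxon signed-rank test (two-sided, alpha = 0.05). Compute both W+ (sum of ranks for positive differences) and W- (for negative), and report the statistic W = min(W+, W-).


Step 1: Drop any zero differences (none here) and take |d_i|.
|d| = [5, 6, 8, 1, 7, 6, 7, 1, 3, 3]
Step 2: Midrank |d_i| (ties get averaged ranks).
ranks: |5|->5, |6|->6.5, |8|->10, |1|->1.5, |7|->8.5, |6|->6.5, |7|->8.5, |1|->1.5, |3|->3.5, |3|->3.5
Step 3: Attach original signs; sum ranks with positive sign and with negative sign.
W+ = 5 + 10 + 8.5 + 8.5 + 3.5 = 35.5
W- = 6.5 + 1.5 + 6.5 + 1.5 + 3.5 = 19.5
(Check: W+ + W- = 55 should equal n(n+1)/2 = 55.)
Step 4: Test statistic W = min(W+, W-) = 19.5.
Step 5: Ties in |d|, so use the tie-corrected normal approximation.
        E[W] = n(n+1)/4 = 10*11/4 = 27.5.
        Tie groups: |d|=1 (t=2), |d|=3 (t=2), |d|=6 (t=2), |d|=7 (t=2); sum(t^3 - t) = 24.
        Var[W] = n(n+1)(2n+1)/24 - sum(t^3-t)/48 = 2310/24 - 24/48 = 95.75.
        z = (W - E[W]) / sqrt(Var[W]) = (19.5 - 27.5) / 9.7852 = -0.8176.
        Two-sided p = 2*Phi(z) = 0.413607.
Step 6: alpha = 0.05. fail to reject H0.

W+ = 35.5, W- = 19.5, W = min = 19.5, p = 0.413607, fail to reject H0.


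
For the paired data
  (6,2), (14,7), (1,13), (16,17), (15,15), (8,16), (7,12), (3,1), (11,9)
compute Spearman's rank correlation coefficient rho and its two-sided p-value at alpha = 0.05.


Step 1: Rank x and y separately (midranks; no ties here).
rank(x): 6->3, 14->7, 1->1, 16->9, 15->8, 8->5, 7->4, 3->2, 11->6
rank(y): 2->2, 7->3, 13->6, 17->9, 15->7, 16->8, 12->5, 1->1, 9->4
Step 2: d_i = R_x(i) - R_y(i); compute d_i^2.
  (3-2)^2=1, (7-3)^2=16, (1-6)^2=25, (9-9)^2=0, (8-7)^2=1, (5-8)^2=9, (4-5)^2=1, (2-1)^2=1, (6-4)^2=4
sum(d^2) = 58.
Step 3: rho = 1 - 6*58 / (9*(9^2 - 1)) = 1 - 348/720 = 0.516667.
Step 4: Under H0, t = rho * sqrt((n-2)/(1-rho^2)) = 1.5966 ~ t(7).
Step 5: Two-sided p-value from the t-distribution with 7 df = 0.154390.
Step 6: alpha = 0.05. fail to reject H0.

rho = 0.5167, p = 0.154390, fail to reject H0 at alpha = 0.05.


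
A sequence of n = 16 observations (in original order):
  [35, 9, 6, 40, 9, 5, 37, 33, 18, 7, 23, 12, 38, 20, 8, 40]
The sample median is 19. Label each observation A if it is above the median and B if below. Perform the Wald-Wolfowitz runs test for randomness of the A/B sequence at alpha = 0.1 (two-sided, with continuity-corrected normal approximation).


Step 1: Compute median = 19; label A = above, B = below.
Labels in order: ABBABBAABBABAABA  (n_A = 8, n_B = 8)
Step 2: Count runs R = 11.
Step 3: Under H0 (random ordering), E[R] = 2*n_A*n_B/(n_A+n_B) + 1 = 2*8*8/16 + 1 = 9.0000.
        Var[R] = 2*n_A*n_B*(2*n_A*n_B - n_A - n_B) / ((n_A+n_B)^2 * (n_A+n_B-1)) = 14336/3840 = 3.7333.
        SD[R] = 1.9322.
Step 4: Continuity-corrected z = (R - 0.5 - E[R]) / SD[R] = (11 - 0.5 - 9.0000) / 1.9322 = 0.7763.
Step 5: Two-sided p-value via normal approximation = 2*(1 - Phi(|z|)) = 0.437558.
Step 6: alpha = 0.1. fail to reject H0.

R = 11, z = 0.7763, p = 0.437558, fail to reject H0.


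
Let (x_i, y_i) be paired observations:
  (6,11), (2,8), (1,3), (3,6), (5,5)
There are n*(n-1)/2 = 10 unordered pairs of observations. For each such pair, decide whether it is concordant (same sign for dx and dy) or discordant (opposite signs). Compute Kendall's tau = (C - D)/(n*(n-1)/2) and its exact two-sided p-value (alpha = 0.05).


Step 1: Enumerate the 10 unordered pairs (i,j) with i<j and classify each by sign(x_j-x_i) * sign(y_j-y_i).
  (1,2):dx=-4,dy=-3->C; (1,3):dx=-5,dy=-8->C; (1,4):dx=-3,dy=-5->C; (1,5):dx=-1,dy=-6->C
  (2,3):dx=-1,dy=-5->C; (2,4):dx=+1,dy=-2->D; (2,5):dx=+3,dy=-3->D; (3,4):dx=+2,dy=+3->C
  (3,5):dx=+4,dy=+2->C; (4,5):dx=+2,dy=-1->D
Step 2: C = 7, D = 3, total pairs = 10.
Step 3: tau = (C - D)/(n(n-1)/2) = (7 - 3)/10 = 0.400000.
Step 4: Exact two-sided p-value (enumerate n! = 120 permutations of y under H0): p = 0.483333.
Step 5: alpha = 0.05. fail to reject H0.

tau_b = 0.4000 (C=7, D=3), p = 0.483333, fail to reject H0.


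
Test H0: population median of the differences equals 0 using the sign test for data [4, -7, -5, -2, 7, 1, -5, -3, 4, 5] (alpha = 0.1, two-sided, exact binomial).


Step 1: Discard zero differences. Original n = 10; n_eff = number of nonzero differences = 10.
Nonzero differences (with sign): +4, -7, -5, -2, +7, +1, -5, -3, +4, +5
Step 2: Count signs: positive = 5, negative = 5.
Step 3: Under H0: P(positive) = 0.5, so the number of positives S ~ Bin(10, 0.5).
Step 4: Two-sided exact p-value = sum of Bin(10,0.5) probabilities at or below the observed probability = 1.000000.
Step 5: alpha = 0.1. fail to reject H0.

n_eff = 10, pos = 5, neg = 5, p = 1.000000, fail to reject H0.


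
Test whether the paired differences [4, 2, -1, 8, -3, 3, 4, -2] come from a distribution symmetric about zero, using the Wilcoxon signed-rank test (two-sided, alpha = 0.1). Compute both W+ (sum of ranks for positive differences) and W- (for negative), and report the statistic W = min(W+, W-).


Step 1: Drop any zero differences (none here) and take |d_i|.
|d| = [4, 2, 1, 8, 3, 3, 4, 2]
Step 2: Midrank |d_i| (ties get averaged ranks).
ranks: |4|->6.5, |2|->2.5, |1|->1, |8|->8, |3|->4.5, |3|->4.5, |4|->6.5, |2|->2.5
Step 3: Attach original signs; sum ranks with positive sign and with negative sign.
W+ = 6.5 + 2.5 + 8 + 4.5 + 6.5 = 28
W- = 1 + 4.5 + 2.5 = 8
(Check: W+ + W- = 36 should equal n(n+1)/2 = 36.)
Step 4: Test statistic W = min(W+, W-) = 8.
Step 5: Ties in |d|, so use the tie-corrected normal approximation.
        E[W] = n(n+1)/4 = 8*9/4 = 18.
        Tie groups: |d|=2 (t=2), |d|=3 (t=2), |d|=4 (t=2); sum(t^3 - t) = 18.
        Var[W] = n(n+1)(2n+1)/24 - sum(t^3-t)/48 = 1224/24 - 18/48 = 50.625.
        z = (W - E[W]) / sqrt(Var[W]) = (8 - 18) / 7.1151 = -1.4055.
        Two-sided p = 2*Phi(z) = 0.159886.
Step 6: alpha = 0.1. fail to reject H0.

W+ = 28, W- = 8, W = min = 8, p = 0.159886, fail to reject H0.


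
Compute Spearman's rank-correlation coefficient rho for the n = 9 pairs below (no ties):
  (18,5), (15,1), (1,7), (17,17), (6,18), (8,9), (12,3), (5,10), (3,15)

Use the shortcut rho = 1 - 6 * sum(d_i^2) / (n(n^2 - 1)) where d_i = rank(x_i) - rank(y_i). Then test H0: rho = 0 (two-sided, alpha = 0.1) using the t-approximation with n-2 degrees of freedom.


Step 1: Rank x and y separately (midranks; no ties here).
rank(x): 18->9, 15->7, 1->1, 17->8, 6->4, 8->5, 12->6, 5->3, 3->2
rank(y): 5->3, 1->1, 7->4, 17->8, 18->9, 9->5, 3->2, 10->6, 15->7
Step 2: d_i = R_x(i) - R_y(i); compute d_i^2.
  (9-3)^2=36, (7-1)^2=36, (1-4)^2=9, (8-8)^2=0, (4-9)^2=25, (5-5)^2=0, (6-2)^2=16, (3-6)^2=9, (2-7)^2=25
sum(d^2) = 156.
Step 3: rho = 1 - 6*156 / (9*(9^2 - 1)) = 1 - 936/720 = -0.300000.
Step 4: Under H0, t = rho * sqrt((n-2)/(1-rho^2)) = -0.8321 ~ t(7).
Step 5: Two-sided p-value from the t-distribution with 7 df = 0.432845.
Step 6: alpha = 0.1. fail to reject H0.

rho = -0.3000, p = 0.432845, fail to reject H0 at alpha = 0.1.


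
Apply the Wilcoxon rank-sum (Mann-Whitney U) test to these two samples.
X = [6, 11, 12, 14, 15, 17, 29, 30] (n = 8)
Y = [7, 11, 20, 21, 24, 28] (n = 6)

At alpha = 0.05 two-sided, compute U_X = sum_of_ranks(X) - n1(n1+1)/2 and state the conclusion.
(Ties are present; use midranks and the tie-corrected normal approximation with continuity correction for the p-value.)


Step 1: Combine and sort all 14 observations; assign midranks.
sorted (value, group): (6,X), (7,Y), (11,X), (11,Y), (12,X), (14,X), (15,X), (17,X), (20,Y), (21,Y), (24,Y), (28,Y), (29,X), (30,X)
ranks: 6->1, 7->2, 11->3.5, 11->3.5, 12->5, 14->6, 15->7, 17->8, 20->9, 21->10, 24->11, 28->12, 29->13, 30->14
Step 2: Rank sum for X: R1 = 1 + 3.5 + 5 + 6 + 7 + 8 + 13 + 14 = 57.5.
Step 3: U_X = R1 - n1(n1+1)/2 = 57.5 - 8*9/2 = 57.5 - 36 = 21.5.
       U_Y = n1*n2 - U_X = 48 - 21.5 = 26.5.
Step 4: Ties are present, so use the tie-corrected normal approximation (with continuity correction) for the p-value.
Step 5: p-value = 0.796034; compare to alpha = 0.05. fail to reject H0.

U_X = 21.5, p = 0.796034, fail to reject H0 at alpha = 0.05.


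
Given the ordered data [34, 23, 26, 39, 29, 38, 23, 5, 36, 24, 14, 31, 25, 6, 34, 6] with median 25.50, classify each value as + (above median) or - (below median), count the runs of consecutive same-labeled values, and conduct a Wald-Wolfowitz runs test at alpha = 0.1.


Step 1: Compute median = 25.50; label A = above, B = below.
Labels in order: ABAAAABBABBABBAB  (n_A = 8, n_B = 8)
Step 2: Count runs R = 10.
Step 3: Under H0 (random ordering), E[R] = 2*n_A*n_B/(n_A+n_B) + 1 = 2*8*8/16 + 1 = 9.0000.
        Var[R] = 2*n_A*n_B*(2*n_A*n_B - n_A - n_B) / ((n_A+n_B)^2 * (n_A+n_B-1)) = 14336/3840 = 3.7333.
        SD[R] = 1.9322.
Step 4: Continuity-corrected z = (R - 0.5 - E[R]) / SD[R] = (10 - 0.5 - 9.0000) / 1.9322 = 0.2588.
Step 5: Two-sided p-value via normal approximation = 2*(1 - Phi(|z|)) = 0.795809.
Step 6: alpha = 0.1. fail to reject H0.

R = 10, z = 0.2588, p = 0.795809, fail to reject H0.


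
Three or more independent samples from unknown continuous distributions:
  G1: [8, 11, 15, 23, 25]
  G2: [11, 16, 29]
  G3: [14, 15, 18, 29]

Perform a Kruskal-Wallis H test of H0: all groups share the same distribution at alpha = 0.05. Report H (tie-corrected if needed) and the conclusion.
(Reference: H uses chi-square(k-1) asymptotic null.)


Step 1: Combine all N = 12 observations and assign midranks.
sorted (value, group, rank): (8,G1,1), (11,G1,2.5), (11,G2,2.5), (14,G3,4), (15,G1,5.5), (15,G3,5.5), (16,G2,7), (18,G3,8), (23,G1,9), (25,G1,10), (29,G2,11.5), (29,G3,11.5)
Step 2: Sum ranks within each group.
R_1 = 28 (n_1 = 5)
R_2 = 21 (n_2 = 3)
R_3 = 29 (n_3 = 4)
Step 3: H = 12/(N(N+1)) * sum(R_i^2/n_i) - 3(N+1)
     = 12/(12*13) * (28^2/5 + 21^2/3 + 29^2/4) - 3*13
     = 0.076923 * 514.05 - 39
     = 0.542308.
Step 4: Ties present; correction factor C = 1 - 18/(12^3 - 12) = 0.989510. Corrected H = 0.542308 / 0.989510 = 0.548057.
Step 5: Under H0, H ~ chi^2(2); p-value = 0.760311.
Step 6: alpha = 0.05. fail to reject H0.

H = 0.5481, df = 2, p = 0.760311, fail to reject H0.


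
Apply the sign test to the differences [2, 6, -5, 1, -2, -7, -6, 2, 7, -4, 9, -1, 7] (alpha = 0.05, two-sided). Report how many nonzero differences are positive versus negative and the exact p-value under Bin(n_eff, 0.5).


Step 1: Discard zero differences. Original n = 13; n_eff = number of nonzero differences = 13.
Nonzero differences (with sign): +2, +6, -5, +1, -2, -7, -6, +2, +7, -4, +9, -1, +7
Step 2: Count signs: positive = 7, negative = 6.
Step 3: Under H0: P(positive) = 0.5, so the number of positives S ~ Bin(13, 0.5).
Step 4: Two-sided exact p-value = sum of Bin(13,0.5) probabilities at or below the observed probability = 1.000000.
Step 5: alpha = 0.05. fail to reject H0.

n_eff = 13, pos = 7, neg = 6, p = 1.000000, fail to reject H0.


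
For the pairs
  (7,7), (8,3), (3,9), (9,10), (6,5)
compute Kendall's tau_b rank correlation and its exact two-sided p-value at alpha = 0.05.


Step 1: Enumerate the 10 unordered pairs (i,j) with i<j and classify each by sign(x_j-x_i) * sign(y_j-y_i).
  (1,2):dx=+1,dy=-4->D; (1,3):dx=-4,dy=+2->D; (1,4):dx=+2,dy=+3->C; (1,5):dx=-1,dy=-2->C
  (2,3):dx=-5,dy=+6->D; (2,4):dx=+1,dy=+7->C; (2,5):dx=-2,dy=+2->D; (3,4):dx=+6,dy=+1->C
  (3,5):dx=+3,dy=-4->D; (4,5):dx=-3,dy=-5->C
Step 2: C = 5, D = 5, total pairs = 10.
Step 3: tau = (C - D)/(n(n-1)/2) = (5 - 5)/10 = 0.000000.
Step 4: Exact two-sided p-value (enumerate n! = 120 permutations of y under H0): p = 1.000000.
Step 5: alpha = 0.05. fail to reject H0.

tau_b = 0.0000 (C=5, D=5), p = 1.000000, fail to reject H0.


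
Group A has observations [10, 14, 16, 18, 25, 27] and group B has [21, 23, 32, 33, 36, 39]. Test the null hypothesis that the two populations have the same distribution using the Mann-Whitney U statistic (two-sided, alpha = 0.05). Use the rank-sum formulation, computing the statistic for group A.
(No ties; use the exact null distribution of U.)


Step 1: Combine and sort all 12 observations; assign midranks.
sorted (value, group): (10,X), (14,X), (16,X), (18,X), (21,Y), (23,Y), (25,X), (27,X), (32,Y), (33,Y), (36,Y), (39,Y)
ranks: 10->1, 14->2, 16->3, 18->4, 21->5, 23->6, 25->7, 27->8, 32->9, 33->10, 36->11, 39->12
Step 2: Rank sum for X: R1 = 1 + 2 + 3 + 4 + 7 + 8 = 25.
Step 3: U_X = R1 - n1(n1+1)/2 = 25 - 6*7/2 = 25 - 21 = 4.
       U_Y = n1*n2 - U_X = 36 - 4 = 32.
Step 4: No ties, so the exact null distribution of U (based on enumerating the C(12,6) = 924 equally likely rank assignments) gives the two-sided p-value.
Step 5: p-value = 0.025974; compare to alpha = 0.05. reject H0.

U_X = 4, p = 0.025974, reject H0 at alpha = 0.05.


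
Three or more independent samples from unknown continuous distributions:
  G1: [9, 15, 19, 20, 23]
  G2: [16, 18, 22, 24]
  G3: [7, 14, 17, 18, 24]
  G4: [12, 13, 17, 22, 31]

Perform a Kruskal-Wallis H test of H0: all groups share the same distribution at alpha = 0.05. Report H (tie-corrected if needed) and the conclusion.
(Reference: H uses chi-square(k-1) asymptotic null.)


Step 1: Combine all N = 19 observations and assign midranks.
sorted (value, group, rank): (7,G3,1), (9,G1,2), (12,G4,3), (13,G4,4), (14,G3,5), (15,G1,6), (16,G2,7), (17,G3,8.5), (17,G4,8.5), (18,G2,10.5), (18,G3,10.5), (19,G1,12), (20,G1,13), (22,G2,14.5), (22,G4,14.5), (23,G1,16), (24,G2,17.5), (24,G3,17.5), (31,G4,19)
Step 2: Sum ranks within each group.
R_1 = 49 (n_1 = 5)
R_2 = 49.5 (n_2 = 4)
R_3 = 42.5 (n_3 = 5)
R_4 = 49 (n_4 = 5)
Step 3: H = 12/(N(N+1)) * sum(R_i^2/n_i) - 3(N+1)
     = 12/(19*20) * (49^2/5 + 49.5^2/4 + 42.5^2/5 + 49^2/5) - 3*20
     = 0.031579 * 1934.21 - 60
     = 1.080395.
Step 4: Ties present; correction factor C = 1 - 24/(19^3 - 19) = 0.996491. Corrected H = 1.080395 / 0.996491 = 1.084199.
Step 5: Under H0, H ~ chi^2(3); p-value = 0.780890.
Step 6: alpha = 0.05. fail to reject H0.

H = 1.0842, df = 3, p = 0.780890, fail to reject H0.
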